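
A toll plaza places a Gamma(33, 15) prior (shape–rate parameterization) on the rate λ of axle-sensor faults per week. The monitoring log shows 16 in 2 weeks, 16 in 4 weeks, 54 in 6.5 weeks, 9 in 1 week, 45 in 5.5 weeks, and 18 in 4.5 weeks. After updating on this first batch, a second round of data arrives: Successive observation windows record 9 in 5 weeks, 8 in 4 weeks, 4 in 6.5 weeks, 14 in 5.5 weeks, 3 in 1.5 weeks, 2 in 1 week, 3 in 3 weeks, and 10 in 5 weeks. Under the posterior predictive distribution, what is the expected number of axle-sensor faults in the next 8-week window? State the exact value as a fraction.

Total count: 16 + 16 + 54 + 9 + 45 + 18 = 158.
Total exposure: 2 + 4 + 6.5 + 1 + 5.5 + 4.5 = 23.5 weeks.
After the first batch: Gamma(33 + 158, 15 + 23.5) = Gamma(191, 77/2).
Total count: 9 + 8 + 4 + 14 + 3 + 2 + 3 + 10 = 53.
Total exposure: 5 + 4 + 6.5 + 5.5 + 1.5 + 1 + 3 + 5 = 31.5 weeks.
After the second batch: Gamma(191 + 53, 77/2 + 31.5) = Gamma(244, 70).
Predictive mean over an 8-week window = T·E[λ|data] = 8·244/70 = 976/35.

976/35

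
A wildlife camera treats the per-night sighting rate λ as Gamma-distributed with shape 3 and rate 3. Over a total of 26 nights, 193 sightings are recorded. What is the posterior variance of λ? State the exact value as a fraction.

Total count 193 over total exposure 26 nights.
Gamma(α, β) with Poisson data over total exposure Σt gives posterior Gamma(α+Σx, β+Σt) = Gamma(196, 29).
Posterior variance = α'/β'² = 196/841.

196/841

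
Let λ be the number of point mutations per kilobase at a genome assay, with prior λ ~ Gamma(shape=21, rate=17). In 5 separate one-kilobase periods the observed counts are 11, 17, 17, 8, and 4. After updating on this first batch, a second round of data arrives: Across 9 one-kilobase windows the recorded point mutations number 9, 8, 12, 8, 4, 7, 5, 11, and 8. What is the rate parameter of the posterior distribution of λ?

31

Total count: 11 + 17 + 17 + 8 + 4 = 57.
Total exposure: 5 kilobases.
After the first batch: Gamma(21 + 57, 17 + 5) = Gamma(78, 22).
Total count: 9 + 8 + 12 + 8 + 4 + 7 + 5 + 11 + 8 = 72.
Total exposure: 9 kilobases.
After the second batch: Gamma(78 + 72, 22 + 9) = Gamma(150, 31).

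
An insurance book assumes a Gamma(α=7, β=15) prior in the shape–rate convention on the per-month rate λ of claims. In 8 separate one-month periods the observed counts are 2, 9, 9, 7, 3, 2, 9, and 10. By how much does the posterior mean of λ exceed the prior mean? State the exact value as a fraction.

Total count: 2 + 9 + 9 + 7 + 3 + 2 + 9 + 10 = 51.
Total exposure: 8 months.
The Gamma prior is conjugate for the Poisson rate, so λ | data ~ Gamma(7+51, 15+8) = Gamma(58, 23).
Posterior mean = 58/23 = 58/23; prior mean = 7/15 = 7/15. Difference = 58/23 − 7/15 = 709/345.

709/345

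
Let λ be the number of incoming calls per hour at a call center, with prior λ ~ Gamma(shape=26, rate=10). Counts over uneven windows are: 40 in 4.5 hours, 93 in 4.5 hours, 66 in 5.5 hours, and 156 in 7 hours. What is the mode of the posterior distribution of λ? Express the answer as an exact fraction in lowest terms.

Total count: 40 + 93 + 66 + 156 = 355.
Total exposure: 4.5 + 4.5 + 5.5 + 7 = 21.5 hours.
By Gamma–Poisson conjugacy, the posterior is Gamma(α + Σx, β + Σt) = Gamma(26 + 355, 10 + 21.5) = Gamma(381, 63/2).
Posterior mode = (α'−1)/β' = 380/(63/2) = 760/63.

760/63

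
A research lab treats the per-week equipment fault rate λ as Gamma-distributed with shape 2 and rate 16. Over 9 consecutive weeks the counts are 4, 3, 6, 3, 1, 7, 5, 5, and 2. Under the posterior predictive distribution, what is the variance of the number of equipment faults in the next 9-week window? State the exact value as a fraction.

Total count: 4 + 3 + 6 + 3 + 1 + 7 + 5 + 5 + 2 = 36.
Total exposure: 9 weeks.
The Gamma prior is conjugate for the Poisson rate, so λ | data ~ Gamma(2+36, 16+9) = Gamma(38, 25).
The posterior predictive for a window of length T is Negative Binomial with variance T·α'·(β'+T)/β'² = 9·38·34/625 = 11628/625.

11628/625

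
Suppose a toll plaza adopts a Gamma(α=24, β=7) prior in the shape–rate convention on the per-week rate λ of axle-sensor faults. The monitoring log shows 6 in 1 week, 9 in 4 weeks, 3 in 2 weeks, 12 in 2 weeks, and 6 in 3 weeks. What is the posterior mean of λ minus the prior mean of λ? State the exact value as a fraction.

-36/133

Total count: 6 + 9 + 3 + 12 + 6 = 36.
Total exposure: 1 + 4 + 2 + 2 + 3 = 12 weeks.
Posterior: α' = 24 + 36 = 60, β' = 7 + 12 = 19.
Posterior mean = 60/19 = 60/19; prior mean = 24/7 = 24/7. Difference = 60/19 − 24/7 = -36/133.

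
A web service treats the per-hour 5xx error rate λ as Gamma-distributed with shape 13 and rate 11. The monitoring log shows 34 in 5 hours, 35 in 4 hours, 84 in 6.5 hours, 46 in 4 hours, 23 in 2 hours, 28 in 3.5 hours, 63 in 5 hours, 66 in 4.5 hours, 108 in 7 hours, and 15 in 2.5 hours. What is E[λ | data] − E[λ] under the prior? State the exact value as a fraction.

90/11

Total count: 34 + 35 + 84 + 46 + 23 + 28 + 63 + 66 + 108 + 15 = 502.
Total exposure: 5 + 4 + 6.5 + 4 + 2 + 3.5 + 5 + 4.5 + 7 + 2.5 = 44 hours.
Conjugate update: add total count to the shape and total exposure to the rate, giving Gamma(515, 55).
Posterior mean = 515/55 = 103/11; prior mean = 13/11 = 13/11. Difference = 103/11 − 13/11 = 90/11.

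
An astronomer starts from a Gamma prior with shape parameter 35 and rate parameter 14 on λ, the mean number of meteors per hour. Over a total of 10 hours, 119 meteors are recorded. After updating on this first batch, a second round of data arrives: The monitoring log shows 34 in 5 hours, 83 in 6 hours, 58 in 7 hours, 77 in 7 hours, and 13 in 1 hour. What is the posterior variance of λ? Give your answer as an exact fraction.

419/2500

Total count 119 over total exposure 10 hours.
After the first batch: Gamma(35 + 119, 14 + 10) = Gamma(154, 24).
Total count: 34 + 83 + 58 + 77 + 13 = 265.
Total exposure: 5 + 6 + 7 + 7 + 1 = 26 hours.
After the second batch: Gamma(154 + 265, 24 + 26) = Gamma(419, 50).
Posterior variance = α'/β'² = 419/2500.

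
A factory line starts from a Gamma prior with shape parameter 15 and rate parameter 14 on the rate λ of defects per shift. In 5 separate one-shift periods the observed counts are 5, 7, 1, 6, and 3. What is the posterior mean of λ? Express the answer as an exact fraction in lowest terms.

Total count: 5 + 7 + 1 + 6 + 3 = 22.
Total exposure: 5 shifts.
Gamma(α, β) with Poisson data over total exposure Σt gives posterior Gamma(α+Σx, β+Σt) = Gamma(37, 19).
Posterior mean = α'/β' = 37/19.

37/19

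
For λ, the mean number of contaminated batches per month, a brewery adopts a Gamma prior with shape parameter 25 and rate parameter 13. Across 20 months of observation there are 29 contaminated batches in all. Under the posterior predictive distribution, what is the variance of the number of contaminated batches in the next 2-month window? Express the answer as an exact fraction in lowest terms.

420/121

Total count 29 over total exposure 20 months.
Posterior: α' = 25 + 29 = 54, β' = 13 + 20 = 33.
The posterior predictive for a window of length T is Negative Binomial with variance T·α'·(β'+T)/β'² = 2·54·35/1089 = 420/121.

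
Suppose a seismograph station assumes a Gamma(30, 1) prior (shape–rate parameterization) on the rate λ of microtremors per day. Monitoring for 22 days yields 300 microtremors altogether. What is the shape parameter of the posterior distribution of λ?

Total count 300 over total exposure 22 days.
Conjugate update: add total count to the shape and total exposure to the rate, giving Gamma(330, 23).

330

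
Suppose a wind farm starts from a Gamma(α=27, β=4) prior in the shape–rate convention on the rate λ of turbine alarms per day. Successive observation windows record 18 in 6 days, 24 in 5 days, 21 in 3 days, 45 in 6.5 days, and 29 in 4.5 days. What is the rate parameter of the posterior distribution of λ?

Total count: 18 + 24 + 21 + 45 + 29 = 137.
Total exposure: 6 + 5 + 3 + 6.5 + 4.5 = 25 days.
By Gamma–Poisson conjugacy, the posterior is Gamma(α + Σx, β + Σt) = Gamma(27 + 137, 4 + 25) = Gamma(164, 29).

29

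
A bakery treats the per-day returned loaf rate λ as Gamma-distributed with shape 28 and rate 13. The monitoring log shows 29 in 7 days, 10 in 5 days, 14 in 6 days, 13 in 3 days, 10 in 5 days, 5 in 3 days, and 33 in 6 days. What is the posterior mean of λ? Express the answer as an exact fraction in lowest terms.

Total count: 29 + 10 + 14 + 13 + 10 + 5 + 33 = 114.
Total exposure: 7 + 5 + 6 + 3 + 5 + 3 + 6 = 35 days.
Conjugate update: add total count to the shape and total exposure to the rate, giving Gamma(142, 48).
Posterior mean = α'/β' = 142/48 = 71/24.

71/24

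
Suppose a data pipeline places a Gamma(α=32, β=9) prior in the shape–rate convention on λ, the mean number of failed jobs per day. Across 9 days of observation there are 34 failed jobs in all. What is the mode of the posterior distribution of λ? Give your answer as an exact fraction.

Total count 34 over total exposure 9 days.
Posterior: α' = 32 + 34 = 66, β' = 9 + 9 = 18.
Posterior mode = (α'−1)/β' = 65/18.

65/18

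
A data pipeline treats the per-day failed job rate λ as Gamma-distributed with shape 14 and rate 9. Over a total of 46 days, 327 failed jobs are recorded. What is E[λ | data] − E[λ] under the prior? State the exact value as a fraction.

Total count 327 over total exposure 46 days.
The Gamma prior is conjugate for the Poisson rate, so λ | data ~ Gamma(14+327, 9+46) = Gamma(341, 55).
Posterior mean = 341/55 = 31/5; prior mean = 14/9 = 14/9. Difference = 31/5 − 14/9 = 209/45.

209/45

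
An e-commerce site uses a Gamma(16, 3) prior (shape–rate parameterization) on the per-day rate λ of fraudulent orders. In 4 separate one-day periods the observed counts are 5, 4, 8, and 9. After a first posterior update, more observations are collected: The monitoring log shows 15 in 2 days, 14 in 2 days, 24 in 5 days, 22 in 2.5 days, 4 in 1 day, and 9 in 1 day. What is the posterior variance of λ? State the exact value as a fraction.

520/1681

Total count: 5 + 4 + 8 + 9 = 26.
Total exposure: 4 days.
After the first batch: Gamma(16 + 26, 3 + 4) = Gamma(42, 7).
Total count: 15 + 14 + 24 + 22 + 4 + 9 = 88.
Total exposure: 2 + 2 + 5 + 2.5 + 1 + 1 = 13.5 days.
After the second batch: Gamma(42 + 88, 7 + 13.5) = Gamma(130, 41/2).
Posterior variance = α'/β'² = 130/(1681/4) = 520/1681.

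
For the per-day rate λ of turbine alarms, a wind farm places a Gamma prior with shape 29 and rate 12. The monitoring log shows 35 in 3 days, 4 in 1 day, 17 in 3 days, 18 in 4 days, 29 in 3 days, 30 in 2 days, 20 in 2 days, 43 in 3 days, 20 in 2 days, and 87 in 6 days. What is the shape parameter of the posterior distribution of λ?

332

Total count: 35 + 4 + 17 + 18 + 29 + 30 + 20 + 43 + 20 + 87 = 303.
Total exposure: 3 + 1 + 3 + 4 + 3 + 2 + 2 + 3 + 2 + 6 = 29 days.
The Gamma prior is conjugate for the Poisson rate, so λ | data ~ Gamma(29+303, 12+29) = Gamma(332, 41).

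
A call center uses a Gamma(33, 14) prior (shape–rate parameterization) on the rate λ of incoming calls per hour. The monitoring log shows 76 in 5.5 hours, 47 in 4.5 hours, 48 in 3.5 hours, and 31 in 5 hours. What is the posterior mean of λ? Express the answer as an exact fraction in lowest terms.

Total count: 76 + 47 + 48 + 31 = 202.
Total exposure: 5.5 + 4.5 + 3.5 + 5 = 18.5 hours.
The Gamma prior is conjugate for the Poisson rate, so λ | data ~ Gamma(33+202, 14+18.5) = Gamma(235, 65/2).
Posterior mean = α'/β' = 235/(65/2) = 94/13.

94/13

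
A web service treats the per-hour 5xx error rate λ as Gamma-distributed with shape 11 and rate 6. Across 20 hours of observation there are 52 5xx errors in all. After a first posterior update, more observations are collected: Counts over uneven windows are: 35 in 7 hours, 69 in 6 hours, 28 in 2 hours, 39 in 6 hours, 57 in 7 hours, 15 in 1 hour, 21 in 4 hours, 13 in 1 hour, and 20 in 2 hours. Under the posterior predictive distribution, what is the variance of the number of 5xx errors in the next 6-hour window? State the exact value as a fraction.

36720/961

Total count 52 over total exposure 20 hours.
After the first batch: Gamma(11 + 52, 6 + 20) = Gamma(63, 26).
Total count: 35 + 69 + 28 + 39 + 57 + 15 + 21 + 13 + 20 = 297.
Total exposure: 7 + 6 + 2 + 6 + 7 + 1 + 4 + 1 + 2 = 36 hours.
After the second batch: Gamma(63 + 297, 26 + 36) = Gamma(360, 62).
The posterior predictive for a window of length T is Negative Binomial with variance T·α'·(β'+T)/β'² = 6·360·68/3844 = 36720/961.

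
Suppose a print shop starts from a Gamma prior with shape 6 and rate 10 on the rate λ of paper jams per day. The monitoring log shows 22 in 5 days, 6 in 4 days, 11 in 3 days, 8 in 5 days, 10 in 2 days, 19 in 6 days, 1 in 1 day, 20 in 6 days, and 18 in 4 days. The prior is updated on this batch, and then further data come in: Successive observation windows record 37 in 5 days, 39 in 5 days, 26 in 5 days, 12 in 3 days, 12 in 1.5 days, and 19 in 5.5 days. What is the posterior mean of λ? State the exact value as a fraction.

266/71

Total count: 22 + 6 + 11 + 8 + 10 + 19 + 1 + 20 + 18 = 115.
Total exposure: 5 + 4 + 3 + 5 + 2 + 6 + 1 + 6 + 4 = 36 days.
After the first batch: Gamma(6 + 115, 10 + 36) = Gamma(121, 46).
Total count: 37 + 39 + 26 + 12 + 12 + 19 = 145.
Total exposure: 5 + 5 + 5 + 3 + 1.5 + 5.5 = 25 days.
After the second batch: Gamma(121 + 145, 46 + 25) = Gamma(266, 71).
Posterior mean = α'/β' = 266/71.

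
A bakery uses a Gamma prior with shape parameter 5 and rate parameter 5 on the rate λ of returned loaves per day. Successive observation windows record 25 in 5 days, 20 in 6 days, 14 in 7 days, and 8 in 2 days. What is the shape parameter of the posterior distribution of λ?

72

Total count: 25 + 20 + 14 + 8 = 67.
Total exposure: 5 + 6 + 7 + 2 = 20 days.
Gamma(α, β) with Poisson data over total exposure Σt gives posterior Gamma(α+Σx, β+Σt) = Gamma(72, 25).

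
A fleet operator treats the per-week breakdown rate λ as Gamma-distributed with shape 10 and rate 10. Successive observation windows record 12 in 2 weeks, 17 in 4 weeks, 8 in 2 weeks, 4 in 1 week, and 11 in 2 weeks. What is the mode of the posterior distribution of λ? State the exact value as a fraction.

61/21

Total count: 12 + 17 + 8 + 4 + 11 = 52.
Total exposure: 2 + 4 + 2 + 1 + 2 = 11 weeks.
Posterior: α' = 10 + 52 = 62, β' = 10 + 11 = 21.
Posterior mode = (α'−1)/β' = 61/21.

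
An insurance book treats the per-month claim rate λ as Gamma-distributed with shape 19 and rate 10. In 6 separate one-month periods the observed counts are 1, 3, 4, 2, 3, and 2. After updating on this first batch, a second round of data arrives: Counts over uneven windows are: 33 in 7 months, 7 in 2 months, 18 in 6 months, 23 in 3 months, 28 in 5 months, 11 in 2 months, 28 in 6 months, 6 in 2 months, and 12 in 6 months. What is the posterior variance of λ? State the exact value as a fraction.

8/121

Total count: 1 + 3 + 4 + 2 + 3 + 2 = 15.
Total exposure: 6 months.
After the first batch: Gamma(19 + 15, 10 + 6) = Gamma(34, 16).
Total count: 33 + 7 + 18 + 23 + 28 + 11 + 28 + 6 + 12 = 166.
Total exposure: 7 + 2 + 6 + 3 + 5 + 2 + 6 + 2 + 6 = 39 months.
After the second batch: Gamma(34 + 166, 16 + 39) = Gamma(200, 55).
Posterior variance = α'/β'² = 200/3025 = 8/121.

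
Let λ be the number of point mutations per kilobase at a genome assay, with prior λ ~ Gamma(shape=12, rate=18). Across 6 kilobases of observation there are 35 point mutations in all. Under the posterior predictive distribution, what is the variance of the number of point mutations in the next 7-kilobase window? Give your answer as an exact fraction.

10199/576

Total count 35 over total exposure 6 kilobases.
The Gamma prior is conjugate for the Poisson rate, so λ | data ~ Gamma(12+35, 18+6) = Gamma(47, 24).
The posterior predictive for a window of length T is Negative Binomial with variance T·α'·(β'+T)/β'² = 7·47·31/576 = 10199/576.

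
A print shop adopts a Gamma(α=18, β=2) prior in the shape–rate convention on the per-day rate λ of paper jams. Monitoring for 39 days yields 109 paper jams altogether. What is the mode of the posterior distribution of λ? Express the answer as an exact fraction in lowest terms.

Total count 109 over total exposure 39 days.
Conjugate update: add total count to the shape and total exposure to the rate, giving Gamma(127, 41).
Posterior mode = (α'−1)/β' = 126/41.

126/41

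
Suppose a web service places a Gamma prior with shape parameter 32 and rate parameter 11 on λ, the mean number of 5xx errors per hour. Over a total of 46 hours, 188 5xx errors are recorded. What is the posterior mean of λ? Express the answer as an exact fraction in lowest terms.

220/57

Total count 188 over total exposure 46 hours.
Gamma(α, β) with Poisson data over total exposure Σt gives posterior Gamma(α+Σx, β+Σt) = Gamma(220, 57).
Posterior mean = α'/β' = 220/57.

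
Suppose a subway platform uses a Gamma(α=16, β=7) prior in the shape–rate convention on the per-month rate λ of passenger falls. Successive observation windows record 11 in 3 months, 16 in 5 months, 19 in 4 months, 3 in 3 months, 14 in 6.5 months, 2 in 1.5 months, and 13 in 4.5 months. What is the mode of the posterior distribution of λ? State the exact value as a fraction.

Total count: 11 + 16 + 19 + 3 + 14 + 2 + 13 = 78.
Total exposure: 3 + 5 + 4 + 3 + 6.5 + 1.5 + 4.5 = 27.5 months.
Conjugate update: add total count to the shape and total exposure to the rate, giving Gamma(94, 69/2).
Posterior mode = (α'−1)/β' = 93/(69/2) = 62/23.

62/23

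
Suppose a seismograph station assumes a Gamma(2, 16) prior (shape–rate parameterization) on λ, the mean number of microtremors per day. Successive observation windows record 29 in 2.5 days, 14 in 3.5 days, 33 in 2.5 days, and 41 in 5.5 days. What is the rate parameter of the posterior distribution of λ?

30

Total count: 29 + 14 + 33 + 41 = 117.
Total exposure: 2.5 + 3.5 + 2.5 + 5.5 = 14 days.
Conjugate update: add total count to the shape and total exposure to the rate, giving Gamma(119, 30).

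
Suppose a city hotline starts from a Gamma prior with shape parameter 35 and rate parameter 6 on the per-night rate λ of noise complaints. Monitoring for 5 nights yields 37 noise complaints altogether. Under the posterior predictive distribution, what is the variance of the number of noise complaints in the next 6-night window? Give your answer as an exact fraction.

7344/121

Total count 37 over total exposure 5 nights.
Posterior: α' = 35 + 37 = 72, β' = 6 + 5 = 11.
The posterior predictive for a window of length T is Negative Binomial with variance T·α'·(β'+T)/β'² = 6·72·17/121 = 7344/121.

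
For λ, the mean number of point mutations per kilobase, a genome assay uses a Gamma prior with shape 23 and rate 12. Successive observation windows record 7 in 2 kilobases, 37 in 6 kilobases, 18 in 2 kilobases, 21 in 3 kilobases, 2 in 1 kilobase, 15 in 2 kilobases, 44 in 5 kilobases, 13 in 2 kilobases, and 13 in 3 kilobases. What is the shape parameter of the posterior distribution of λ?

Total count: 7 + 37 + 18 + 21 + 2 + 15 + 44 + 13 + 13 = 170.
Total exposure: 2 + 6 + 2 + 3 + 1 + 2 + 5 + 2 + 3 = 26 kilobases.
By Gamma–Poisson conjugacy, the posterior is Gamma(α + Σx, β + Σt) = Gamma(23 + 170, 12 + 26) = Gamma(193, 38).

193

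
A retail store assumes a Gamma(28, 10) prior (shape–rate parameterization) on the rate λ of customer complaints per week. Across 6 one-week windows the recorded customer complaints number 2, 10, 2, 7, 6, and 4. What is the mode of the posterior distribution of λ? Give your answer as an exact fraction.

Total count: 2 + 10 + 2 + 7 + 6 + 4 = 31.
Total exposure: 6 weeks.
Gamma(α, β) with Poisson data over total exposure Σt gives posterior Gamma(α+Σx, β+Σt) = Gamma(59, 16).
Posterior mode = (α'−1)/β' = 58/16 = 29/8.

29/8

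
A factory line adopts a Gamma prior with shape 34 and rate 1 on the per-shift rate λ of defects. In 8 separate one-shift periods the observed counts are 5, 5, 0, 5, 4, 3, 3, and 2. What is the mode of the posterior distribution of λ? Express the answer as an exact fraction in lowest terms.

Total count: 5 + 5 + 0 + 5 + 4 + 3 + 3 + 2 = 27.
Total exposure: 8 shifts.
Gamma(α, β) with Poisson data over total exposure Σt gives posterior Gamma(α+Σx, β+Σt) = Gamma(61, 9).
Posterior mode = (α'−1)/β' = 60/9 = 20/3.

20/3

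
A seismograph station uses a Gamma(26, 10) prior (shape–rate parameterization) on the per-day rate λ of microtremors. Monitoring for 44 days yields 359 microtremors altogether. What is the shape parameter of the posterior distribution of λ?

Total count 359 over total exposure 44 days.
Posterior: α' = 26 + 359 = 385, β' = 10 + 44 = 54.

385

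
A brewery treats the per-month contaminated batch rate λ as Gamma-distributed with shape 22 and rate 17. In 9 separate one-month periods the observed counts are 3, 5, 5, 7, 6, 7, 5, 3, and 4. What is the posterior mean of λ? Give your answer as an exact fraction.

Total count: 3 + 5 + 5 + 7 + 6 + 7 + 5 + 3 + 4 = 45.
Total exposure: 9 months.
Gamma(α, β) with Poisson data over total exposure Σt gives posterior Gamma(α+Σx, β+Σt) = Gamma(67, 26).
Posterior mean = α'/β' = 67/26.

67/26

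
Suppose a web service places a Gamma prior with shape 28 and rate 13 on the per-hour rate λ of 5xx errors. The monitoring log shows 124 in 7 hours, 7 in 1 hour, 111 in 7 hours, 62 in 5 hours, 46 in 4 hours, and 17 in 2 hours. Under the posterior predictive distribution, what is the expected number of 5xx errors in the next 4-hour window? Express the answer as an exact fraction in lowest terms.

Total count: 124 + 7 + 111 + 62 + 46 + 17 = 367.
Total exposure: 7 + 1 + 7 + 5 + 4 + 2 = 26 hours.
Posterior: α' = 28 + 367 = 395, β' = 13 + 26 = 39.
Predictive mean over a 4-hour window = T·E[λ|data] = 4·395/39 = 1580/39.

1580/39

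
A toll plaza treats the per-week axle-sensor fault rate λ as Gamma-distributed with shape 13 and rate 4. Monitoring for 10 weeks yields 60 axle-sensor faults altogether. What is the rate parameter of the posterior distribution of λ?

Total count 60 over total exposure 10 weeks.
Conjugate update: add total count to the shape and total exposure to the rate, giving Gamma(73, 14).

14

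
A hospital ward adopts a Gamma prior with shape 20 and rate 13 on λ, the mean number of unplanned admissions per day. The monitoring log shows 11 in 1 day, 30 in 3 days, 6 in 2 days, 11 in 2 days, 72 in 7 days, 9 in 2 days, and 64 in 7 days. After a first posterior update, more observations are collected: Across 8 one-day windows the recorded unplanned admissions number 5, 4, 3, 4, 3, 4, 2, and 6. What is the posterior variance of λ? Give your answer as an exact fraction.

254/2025

Total count: 11 + 30 + 6 + 11 + 72 + 9 + 64 = 203.
Total exposure: 1 + 3 + 2 + 2 + 7 + 2 + 7 = 24 days.
After the first batch: Gamma(20 + 203, 13 + 24) = Gamma(223, 37).
Total count: 5 + 4 + 3 + 4 + 3 + 4 + 2 + 6 = 31.
Total exposure: 8 days.
After the second batch: Gamma(223 + 31, 37 + 8) = Gamma(254, 45).
Posterior variance = α'/β'² = 254/2025.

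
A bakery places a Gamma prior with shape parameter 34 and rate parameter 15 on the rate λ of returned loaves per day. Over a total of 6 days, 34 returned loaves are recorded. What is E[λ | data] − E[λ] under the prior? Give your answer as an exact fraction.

Total count 34 over total exposure 6 days.
By Gamma–Poisson conjugacy, the posterior is Gamma(α + Σx, β + Σt) = Gamma(34 + 34, 15 + 6) = Gamma(68, 21).
Posterior mean = 68/21 = 68/21; prior mean = 34/15 = 34/15. Difference = 68/21 − 34/15 = 34/35.

34/35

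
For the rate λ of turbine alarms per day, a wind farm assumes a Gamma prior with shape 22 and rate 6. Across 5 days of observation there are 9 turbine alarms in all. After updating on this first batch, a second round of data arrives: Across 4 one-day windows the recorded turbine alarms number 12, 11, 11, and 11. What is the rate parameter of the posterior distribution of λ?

Total count 9 over total exposure 5 days.
After the first batch: Gamma(22 + 9, 6 + 5) = Gamma(31, 11).
Total count: 12 + 11 + 11 + 11 = 45.
Total exposure: 4 days.
After the second batch: Gamma(31 + 45, 11 + 4) = Gamma(76, 15).

15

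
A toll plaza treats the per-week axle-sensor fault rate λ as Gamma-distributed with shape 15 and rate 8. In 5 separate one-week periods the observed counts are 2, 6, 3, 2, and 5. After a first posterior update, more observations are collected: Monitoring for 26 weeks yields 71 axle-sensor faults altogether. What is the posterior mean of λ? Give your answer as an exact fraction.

Total count: 2 + 6 + 3 + 2 + 5 = 18.
Total exposure: 5 weeks.
After the first batch: Gamma(15 + 18, 8 + 5) = Gamma(33, 13).
Total count 71 over total exposure 26 weeks.
After the second batch: Gamma(33 + 71, 13 + 26) = Gamma(104, 39).
Posterior mean = α'/β' = 104/39 = 8/3.

8/3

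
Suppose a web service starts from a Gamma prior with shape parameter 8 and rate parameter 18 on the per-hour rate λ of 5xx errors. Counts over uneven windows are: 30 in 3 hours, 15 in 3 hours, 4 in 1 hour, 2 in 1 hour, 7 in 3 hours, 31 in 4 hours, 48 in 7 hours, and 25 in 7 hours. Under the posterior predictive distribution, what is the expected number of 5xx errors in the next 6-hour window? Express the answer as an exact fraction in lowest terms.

1020/47

Total count: 30 + 15 + 4 + 2 + 7 + 31 + 48 + 25 = 162.
Total exposure: 3 + 3 + 1 + 1 + 3 + 4 + 7 + 7 = 29 hours.
By Gamma–Poisson conjugacy, the posterior is Gamma(α + Σx, β + Σt) = Gamma(8 + 162, 18 + 29) = Gamma(170, 47).
Predictive mean over a 6-hour window = T·E[λ|data] = 6·170/47 = 1020/47.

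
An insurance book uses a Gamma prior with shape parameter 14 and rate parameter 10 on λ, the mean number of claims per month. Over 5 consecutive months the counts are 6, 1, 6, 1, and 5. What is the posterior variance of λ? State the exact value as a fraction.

Total count: 6 + 1 + 6 + 1 + 5 = 19.
Total exposure: 5 months.
Posterior: α' = 14 + 19 = 33, β' = 10 + 5 = 15.
Posterior variance = α'/β'² = 33/225 = 11/75.

11/75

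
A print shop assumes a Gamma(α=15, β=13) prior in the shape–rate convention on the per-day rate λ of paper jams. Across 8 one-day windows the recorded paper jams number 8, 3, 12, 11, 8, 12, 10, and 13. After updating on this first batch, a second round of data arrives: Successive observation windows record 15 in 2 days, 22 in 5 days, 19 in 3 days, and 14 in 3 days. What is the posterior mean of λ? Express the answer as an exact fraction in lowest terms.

81/17

Total count: 8 + 3 + 12 + 11 + 8 + 12 + 10 + 13 = 77.
Total exposure: 8 days.
After the first batch: Gamma(15 + 77, 13 + 8) = Gamma(92, 21).
Total count: 15 + 22 + 19 + 14 = 70.
Total exposure: 2 + 5 + 3 + 3 = 13 days.
After the second batch: Gamma(92 + 70, 21 + 13) = Gamma(162, 34).
Posterior mean = α'/β' = 162/34 = 81/17.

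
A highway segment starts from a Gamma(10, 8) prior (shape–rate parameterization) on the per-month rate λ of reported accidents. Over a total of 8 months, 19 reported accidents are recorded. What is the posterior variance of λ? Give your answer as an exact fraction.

29/256

Total count 19 over total exposure 8 months.
The Gamma prior is conjugate for the Poisson rate, so λ | data ~ Gamma(10+19, 8+8) = Gamma(29, 16).
Posterior variance = α'/β'² = 29/256.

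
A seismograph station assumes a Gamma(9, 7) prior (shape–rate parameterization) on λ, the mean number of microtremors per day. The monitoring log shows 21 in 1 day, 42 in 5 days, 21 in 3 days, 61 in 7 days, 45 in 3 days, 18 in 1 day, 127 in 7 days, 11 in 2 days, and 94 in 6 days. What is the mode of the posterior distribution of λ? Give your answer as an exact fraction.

Total count: 21 + 42 + 21 + 61 + 45 + 18 + 127 + 11 + 94 = 440.
Total exposure: 1 + 5 + 3 + 7 + 3 + 1 + 7 + 2 + 6 = 35 days.
Posterior: α' = 9 + 440 = 449, β' = 7 + 35 = 42.
Posterior mode = (α'−1)/β' = 448/42 = 32/3.

32/3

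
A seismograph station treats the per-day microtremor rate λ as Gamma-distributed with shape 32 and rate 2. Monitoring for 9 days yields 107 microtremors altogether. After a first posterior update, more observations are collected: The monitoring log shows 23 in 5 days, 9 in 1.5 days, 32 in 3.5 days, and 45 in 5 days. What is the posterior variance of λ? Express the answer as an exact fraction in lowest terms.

Total count 107 over total exposure 9 days.
After the first batch: Gamma(32 + 107, 2 + 9) = Gamma(139, 11).
Total count: 23 + 9 + 32 + 45 = 109.
Total exposure: 5 + 1.5 + 3.5 + 5 = 15 days.
After the second batch: Gamma(139 + 109, 11 + 15) = Gamma(248, 26).
Posterior variance = α'/β'² = 248/676 = 62/169.

62/169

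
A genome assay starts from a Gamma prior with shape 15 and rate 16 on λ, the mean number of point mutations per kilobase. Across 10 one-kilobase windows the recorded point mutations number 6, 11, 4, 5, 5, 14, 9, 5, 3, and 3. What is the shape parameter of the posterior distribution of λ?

80

Total count: 6 + 11 + 4 + 5 + 5 + 14 + 9 + 5 + 3 + 3 = 65.
Total exposure: 10 kilobases.
By Gamma–Poisson conjugacy, the posterior is Gamma(α + Σx, β + Σt) = Gamma(15 + 65, 16 + 10) = Gamma(80, 26).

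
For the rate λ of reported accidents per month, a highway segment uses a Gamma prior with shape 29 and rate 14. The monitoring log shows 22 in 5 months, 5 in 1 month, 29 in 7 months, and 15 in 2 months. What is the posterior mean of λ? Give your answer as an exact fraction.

Total count: 22 + 5 + 29 + 15 = 71.
Total exposure: 5 + 1 + 7 + 2 = 15 months.
Conjugate update: add total count to the shape and total exposure to the rate, giving Gamma(100, 29).
Posterior mean = α'/β' = 100/29.

100/29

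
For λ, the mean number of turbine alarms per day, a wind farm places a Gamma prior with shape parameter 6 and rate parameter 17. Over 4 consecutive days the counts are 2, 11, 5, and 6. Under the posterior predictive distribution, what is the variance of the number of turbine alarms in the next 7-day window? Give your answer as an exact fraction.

Total count: 2 + 11 + 5 + 6 = 24.
Total exposure: 4 days.
Conjugate update: add total count to the shape and total exposure to the rate, giving Gamma(30, 21).
The posterior predictive for a window of length T is Negative Binomial with variance T·α'·(β'+T)/β'² = 7·30·28/441 = 40/3.

40/3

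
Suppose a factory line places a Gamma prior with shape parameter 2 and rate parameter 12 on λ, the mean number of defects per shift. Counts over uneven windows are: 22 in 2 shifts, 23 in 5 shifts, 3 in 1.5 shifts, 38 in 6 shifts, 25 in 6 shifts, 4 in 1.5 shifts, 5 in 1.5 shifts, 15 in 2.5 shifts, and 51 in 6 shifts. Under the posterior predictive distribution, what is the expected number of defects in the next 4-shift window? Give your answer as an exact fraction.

188/11

Total count: 22 + 23 + 3 + 38 + 25 + 4 + 5 + 15 + 51 = 186.
Total exposure: 2 + 5 + 1.5 + 6 + 6 + 1.5 + 1.5 + 2.5 + 6 = 32 shifts.
Conjugate update: add total count to the shape and total exposure to the rate, giving Gamma(188, 44).
Predictive mean over a 4-shift window = T·E[λ|data] = 4·188/44 = 188/11.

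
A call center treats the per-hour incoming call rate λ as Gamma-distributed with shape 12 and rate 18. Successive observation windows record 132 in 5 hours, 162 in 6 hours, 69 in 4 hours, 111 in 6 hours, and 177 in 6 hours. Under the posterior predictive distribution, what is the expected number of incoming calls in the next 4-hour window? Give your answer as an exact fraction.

Total count: 132 + 162 + 69 + 111 + 177 = 651.
Total exposure: 5 + 6 + 4 + 6 + 6 = 27 hours.
By Gamma–Poisson conjugacy, the posterior is Gamma(α + Σx, β + Σt) = Gamma(12 + 651, 18 + 27) = Gamma(663, 45).
Predictive mean over a 4-hour window = T·E[λ|data] = 4·663/45 = 884/15.

884/15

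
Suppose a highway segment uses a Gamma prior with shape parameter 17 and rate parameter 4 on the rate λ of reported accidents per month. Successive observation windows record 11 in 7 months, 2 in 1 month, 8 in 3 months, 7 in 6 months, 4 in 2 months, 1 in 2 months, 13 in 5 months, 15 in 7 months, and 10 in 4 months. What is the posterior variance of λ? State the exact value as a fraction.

Total count: 11 + 2 + 8 + 7 + 4 + 1 + 13 + 15 + 10 = 71.
Total exposure: 7 + 1 + 3 + 6 + 2 + 2 + 5 + 7 + 4 = 37 months.
Gamma(α, β) with Poisson data over total exposure Σt gives posterior Gamma(α+Σx, β+Σt) = Gamma(88, 41).
Posterior variance = α'/β'² = 88/1681.

88/1681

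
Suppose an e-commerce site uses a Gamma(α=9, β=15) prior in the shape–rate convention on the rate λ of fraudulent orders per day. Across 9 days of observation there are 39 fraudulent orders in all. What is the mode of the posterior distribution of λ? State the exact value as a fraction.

47/24

Total count 39 over total exposure 9 days.
By Gamma–Poisson conjugacy, the posterior is Gamma(α + Σx, β + Σt) = Gamma(9 + 39, 15 + 9) = Gamma(48, 24).
Posterior mode = (α'−1)/β' = 47/24.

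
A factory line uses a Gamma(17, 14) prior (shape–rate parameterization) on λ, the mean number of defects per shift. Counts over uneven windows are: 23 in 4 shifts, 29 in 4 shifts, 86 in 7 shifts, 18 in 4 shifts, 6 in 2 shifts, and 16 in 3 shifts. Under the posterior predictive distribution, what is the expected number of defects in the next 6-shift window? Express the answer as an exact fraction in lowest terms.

585/19

Total count: 23 + 29 + 86 + 18 + 6 + 16 = 178.
Total exposure: 4 + 4 + 7 + 4 + 2 + 3 = 24 shifts.
By Gamma–Poisson conjugacy, the posterior is Gamma(α + Σx, β + Σt) = Gamma(17 + 178, 14 + 24) = Gamma(195, 38).
Predictive mean over a 6-shift window = T·E[λ|data] = 6·195/38 = 585/19.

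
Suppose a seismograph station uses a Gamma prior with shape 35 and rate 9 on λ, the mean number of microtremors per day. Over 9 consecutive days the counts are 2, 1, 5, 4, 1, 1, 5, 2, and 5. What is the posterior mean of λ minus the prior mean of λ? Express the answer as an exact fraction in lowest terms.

-1/2

Total count: 2 + 1 + 5 + 4 + 1 + 1 + 5 + 2 + 5 = 26.
Total exposure: 9 days.
By Gamma–Poisson conjugacy, the posterior is Gamma(α + Σx, β + Σt) = Gamma(35 + 26, 9 + 9) = Gamma(61, 18).
Posterior mean = 61/18 = 61/18; prior mean = 35/9 = 35/9. Difference = 61/18 − 35/9 = -1/2.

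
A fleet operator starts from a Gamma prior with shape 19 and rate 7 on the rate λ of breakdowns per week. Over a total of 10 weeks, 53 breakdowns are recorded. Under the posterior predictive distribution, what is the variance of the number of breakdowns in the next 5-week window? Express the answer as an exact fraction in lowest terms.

7920/289

Total count 53 over total exposure 10 weeks.
Posterior: α' = 19 + 53 = 72, β' = 7 + 10 = 17.
The posterior predictive for a window of length T is Negative Binomial with variance T·α'·(β'+T)/β'² = 5·72·22/289 = 7920/289.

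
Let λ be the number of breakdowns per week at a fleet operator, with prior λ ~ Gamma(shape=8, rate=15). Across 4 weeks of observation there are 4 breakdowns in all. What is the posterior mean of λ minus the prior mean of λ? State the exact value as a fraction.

28/285

Total count 4 over total exposure 4 weeks.
Gamma(α, β) with Poisson data over total exposure Σt gives posterior Gamma(α+Σx, β+Σt) = Gamma(12, 19).
Posterior mean = 12/19 = 12/19; prior mean = 8/15 = 8/15. Difference = 12/19 − 8/15 = 28/285.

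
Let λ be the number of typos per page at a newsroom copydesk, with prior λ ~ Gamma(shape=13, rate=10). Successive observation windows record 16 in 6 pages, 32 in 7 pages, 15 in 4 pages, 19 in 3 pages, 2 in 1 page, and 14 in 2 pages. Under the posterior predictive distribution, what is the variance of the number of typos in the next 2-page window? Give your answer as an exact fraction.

2590/363

Total count: 16 + 32 + 15 + 19 + 2 + 14 = 98.
Total exposure: 6 + 7 + 4 + 3 + 1 + 2 = 23 pages.
By Gamma–Poisson conjugacy, the posterior is Gamma(α + Σx, β + Σt) = Gamma(13 + 98, 10 + 23) = Gamma(111, 33).
The posterior predictive for a window of length T is Negative Binomial with variance T·α'·(β'+T)/β'² = 2·111·35/1089 = 2590/363.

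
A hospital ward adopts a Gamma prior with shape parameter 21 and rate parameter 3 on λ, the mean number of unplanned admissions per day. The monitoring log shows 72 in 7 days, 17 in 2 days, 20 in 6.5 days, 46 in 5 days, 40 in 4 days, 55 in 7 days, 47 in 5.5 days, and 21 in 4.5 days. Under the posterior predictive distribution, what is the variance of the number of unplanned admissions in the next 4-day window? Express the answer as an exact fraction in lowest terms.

Total count: 72 + 17 + 20 + 46 + 40 + 55 + 47 + 21 = 318.
Total exposure: 7 + 2 + 6.5 + 5 + 4 + 7 + 5.5 + 4.5 = 41.5 days.
Gamma(α, β) with Poisson data over total exposure Σt gives posterior Gamma(α+Σx, β+Σt) = Gamma(339, 89/2).
The posterior predictive for a window of length T is Negative Binomial with variance T·α'·(β'+T)/β'² = 4·339·(97/2)/(7921/4) = 263064/7921.

263064/7921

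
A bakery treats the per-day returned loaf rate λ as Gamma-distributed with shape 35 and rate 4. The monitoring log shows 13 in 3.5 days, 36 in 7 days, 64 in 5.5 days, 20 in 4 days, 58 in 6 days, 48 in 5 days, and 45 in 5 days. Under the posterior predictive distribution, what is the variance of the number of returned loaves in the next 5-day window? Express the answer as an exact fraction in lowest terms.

Total count: 13 + 36 + 64 + 20 + 58 + 48 + 45 = 284.
Total exposure: 3.5 + 7 + 5.5 + 4 + 6 + 5 + 5 = 36 days.
By Gamma–Poisson conjugacy, the posterior is Gamma(α + Σx, β + Σt) = Gamma(35 + 284, 4 + 36) = Gamma(319, 40).
The posterior predictive for a window of length T is Negative Binomial with variance T·α'·(β'+T)/β'² = 5·319·45/1600 = 2871/64.

2871/64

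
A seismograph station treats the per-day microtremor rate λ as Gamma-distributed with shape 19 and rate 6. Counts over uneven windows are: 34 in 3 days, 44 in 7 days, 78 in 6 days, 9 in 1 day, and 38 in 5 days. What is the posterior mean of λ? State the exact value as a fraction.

Total count: 34 + 44 + 78 + 9 + 38 = 203.
Total exposure: 3 + 7 + 6 + 1 + 5 = 22 days.
By Gamma–Poisson conjugacy, the posterior is Gamma(α + Σx, β + Σt) = Gamma(19 + 203, 6 + 22) = Gamma(222, 28).
Posterior mean = α'/β' = 222/28 = 111/14.

111/14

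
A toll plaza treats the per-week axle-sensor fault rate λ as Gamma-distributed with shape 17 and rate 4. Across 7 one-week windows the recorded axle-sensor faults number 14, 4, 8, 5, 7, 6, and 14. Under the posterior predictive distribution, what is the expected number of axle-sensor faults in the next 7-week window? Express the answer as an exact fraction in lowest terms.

Total count: 14 + 4 + 8 + 5 + 7 + 6 + 14 = 58.
Total exposure: 7 weeks.
Conjugate update: add total count to the shape and total exposure to the rate, giving Gamma(75, 11).
Predictive mean over a 7-week window = T·E[λ|data] = 7·75/11 = 525/11.

525/11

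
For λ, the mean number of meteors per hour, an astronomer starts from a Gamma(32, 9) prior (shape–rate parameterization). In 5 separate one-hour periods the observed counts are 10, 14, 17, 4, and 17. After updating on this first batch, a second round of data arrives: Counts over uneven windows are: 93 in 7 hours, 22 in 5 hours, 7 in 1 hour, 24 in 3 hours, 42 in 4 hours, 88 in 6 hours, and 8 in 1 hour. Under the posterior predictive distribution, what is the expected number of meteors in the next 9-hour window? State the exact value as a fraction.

Total count: 10 + 14 + 17 + 4 + 17 = 62.
Total exposure: 5 hours.
After the first batch: Gamma(32 + 62, 9 + 5) = Gamma(94, 14).
Total count: 93 + 22 + 7 + 24 + 42 + 88 + 8 = 284.
Total exposure: 7 + 5 + 1 + 3 + 4 + 6 + 1 = 27 hours.
After the second batch: Gamma(94 + 284, 14 + 27) = Gamma(378, 41).
Predictive mean over a 9-hour window = T·E[λ|data] = 9·378/41 = 3402/41.

3402/41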